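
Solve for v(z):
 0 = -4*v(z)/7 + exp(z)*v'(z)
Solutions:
 v(z) = C1*exp(-4*exp(-z)/7)


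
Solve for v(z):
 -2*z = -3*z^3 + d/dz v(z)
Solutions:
 v(z) = C1 + 3*z^4/4 - z^2


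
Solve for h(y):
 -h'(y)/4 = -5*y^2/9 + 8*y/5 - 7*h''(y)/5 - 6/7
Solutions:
 h(y) = C1 + C2*exp(5*y/28) + 20*y^3/27 + 416*y^2/45 + 168472*y/1575


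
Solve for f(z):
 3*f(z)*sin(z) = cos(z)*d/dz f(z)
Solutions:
 f(z) = C1/cos(z)^3


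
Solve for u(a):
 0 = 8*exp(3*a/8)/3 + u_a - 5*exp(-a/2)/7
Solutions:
 u(a) = C1 - 64*exp(3*a/8)/9 - 10*exp(-a/2)/7


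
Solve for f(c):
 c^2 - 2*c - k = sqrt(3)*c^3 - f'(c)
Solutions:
 f(c) = C1 + sqrt(3)*c^4/4 - c^3/3 + c^2 + c*k


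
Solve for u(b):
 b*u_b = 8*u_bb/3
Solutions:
 u(b) = C1 + C2*erfi(sqrt(3)*b/4)


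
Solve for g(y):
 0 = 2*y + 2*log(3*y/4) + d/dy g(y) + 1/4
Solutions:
 g(y) = C1 - y^2 - 2*y*log(y) + y*log(16/9) + 7*y/4


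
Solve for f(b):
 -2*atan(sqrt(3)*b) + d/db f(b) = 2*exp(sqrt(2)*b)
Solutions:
 f(b) = C1 + 2*b*atan(sqrt(3)*b) + sqrt(2)*exp(sqrt(2)*b) - sqrt(3)*log(3*b^2 + 1)/3


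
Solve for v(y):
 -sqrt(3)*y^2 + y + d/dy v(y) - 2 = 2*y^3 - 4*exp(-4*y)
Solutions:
 v(y) = C1 + y^4/2 + sqrt(3)*y^3/3 - y^2/2 + 2*y + exp(-4*y)


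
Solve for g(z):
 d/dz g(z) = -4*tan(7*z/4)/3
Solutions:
 g(z) = C1 + 16*log(cos(7*z/4))/21


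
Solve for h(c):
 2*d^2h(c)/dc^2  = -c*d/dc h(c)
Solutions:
 h(c) = C1 + C2*erf(c/2)


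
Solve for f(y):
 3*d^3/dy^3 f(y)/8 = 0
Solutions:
 f(y) = C1 + C2*y + C3*y^2


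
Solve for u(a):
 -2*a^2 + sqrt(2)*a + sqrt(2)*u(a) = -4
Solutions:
 u(a) = sqrt(2)*a^2 - a - 2*sqrt(2)


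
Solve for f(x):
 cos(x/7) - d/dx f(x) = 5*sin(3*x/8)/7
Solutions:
 f(x) = C1 + 7*sin(x/7) + 40*cos(3*x/8)/21


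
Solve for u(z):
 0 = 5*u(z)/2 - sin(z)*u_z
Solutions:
 u(z) = C1*(cos(z) - 1)^(5/4)/(cos(z) + 1)^(5/4)


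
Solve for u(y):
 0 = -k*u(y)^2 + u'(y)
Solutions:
 u(y) = -1/(C1 + k*y)


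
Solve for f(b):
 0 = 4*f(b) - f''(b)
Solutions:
 f(b) = C1*exp(-2*b) + C2*exp(2*b)


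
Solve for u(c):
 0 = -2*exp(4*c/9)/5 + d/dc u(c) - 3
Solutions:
 u(c) = C1 + 3*c + 9*exp(4*c/9)/10


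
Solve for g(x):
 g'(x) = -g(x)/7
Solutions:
 g(x) = C1*exp(-x/7)


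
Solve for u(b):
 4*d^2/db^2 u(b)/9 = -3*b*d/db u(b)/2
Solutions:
 u(b) = C1 + C2*erf(3*sqrt(3)*b/4)


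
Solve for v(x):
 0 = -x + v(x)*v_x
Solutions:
 v(x) = -sqrt(C1 + x^2)
 v(x) = sqrt(C1 + x^2)


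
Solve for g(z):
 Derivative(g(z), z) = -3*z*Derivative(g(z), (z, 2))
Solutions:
 g(z) = C1 + C2*z^(2/3)


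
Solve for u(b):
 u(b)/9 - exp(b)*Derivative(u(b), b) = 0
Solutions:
 u(b) = C1*exp(-exp(-b)/9)


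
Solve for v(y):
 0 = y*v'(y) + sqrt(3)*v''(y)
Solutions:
 v(y) = C1 + C2*erf(sqrt(2)*3^(3/4)*y/6)


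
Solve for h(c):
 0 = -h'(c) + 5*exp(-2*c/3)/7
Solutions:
 h(c) = C1 - 15*exp(-2*c/3)/14


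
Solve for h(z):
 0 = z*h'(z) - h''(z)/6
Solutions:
 h(z) = C1 + C2*erfi(sqrt(3)*z)


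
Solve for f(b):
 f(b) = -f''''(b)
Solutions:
 f(b) = (C1*sin(sqrt(2)*b/2) + C2*cos(sqrt(2)*b/2))*exp(-sqrt(2)*b/2) + (C3*sin(sqrt(2)*b/2) + C4*cos(sqrt(2)*b/2))*exp(sqrt(2)*b/2)


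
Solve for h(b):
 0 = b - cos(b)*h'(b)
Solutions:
 h(b) = C1 + Integral(b/cos(b), b)


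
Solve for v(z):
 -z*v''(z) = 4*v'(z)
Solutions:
 v(z) = C1 + C2/z^3


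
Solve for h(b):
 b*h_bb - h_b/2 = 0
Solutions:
 h(b) = C1 + C2*b^(3/2)


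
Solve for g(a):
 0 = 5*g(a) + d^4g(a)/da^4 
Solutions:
 g(a) = (C1*sin(sqrt(2)*5^(1/4)*a/2) + C2*cos(sqrt(2)*5^(1/4)*a/2))*exp(-sqrt(2)*5^(1/4)*a/2) + (C3*sin(sqrt(2)*5^(1/4)*a/2) + C4*cos(sqrt(2)*5^(1/4)*a/2))*exp(sqrt(2)*5^(1/4)*a/2)


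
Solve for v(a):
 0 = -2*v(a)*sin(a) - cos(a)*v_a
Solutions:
 v(a) = C1*cos(a)^2


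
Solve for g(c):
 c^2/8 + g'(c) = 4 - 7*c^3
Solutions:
 g(c) = C1 - 7*c^4/4 - c^3/24 + 4*c


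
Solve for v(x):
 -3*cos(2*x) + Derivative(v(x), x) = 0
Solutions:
 v(x) = C1 + 3*sin(2*x)/2


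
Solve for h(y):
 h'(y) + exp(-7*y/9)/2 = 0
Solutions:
 h(y) = C1 + 9*exp(-7*y/9)/14


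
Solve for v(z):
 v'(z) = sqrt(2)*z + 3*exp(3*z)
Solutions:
 v(z) = C1 + sqrt(2)*z^2/2 + exp(3*z)


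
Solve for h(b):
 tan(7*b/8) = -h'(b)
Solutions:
 h(b) = C1 + 8*log(cos(7*b/8))/7


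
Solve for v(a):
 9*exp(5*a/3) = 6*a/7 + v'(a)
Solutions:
 v(a) = C1 - 3*a^2/7 + 27*exp(5*a/3)/5


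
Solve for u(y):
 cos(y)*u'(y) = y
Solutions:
 u(y) = C1 + Integral(y/cos(y), y)


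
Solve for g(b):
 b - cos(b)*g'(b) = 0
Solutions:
 g(b) = C1 + Integral(b/cos(b), b)


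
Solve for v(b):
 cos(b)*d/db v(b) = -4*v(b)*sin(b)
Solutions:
 v(b) = C1*cos(b)^4


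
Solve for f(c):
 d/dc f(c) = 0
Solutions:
 f(c) = C1


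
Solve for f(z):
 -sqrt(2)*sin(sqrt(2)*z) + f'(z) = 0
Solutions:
 f(z) = C1 - cos(sqrt(2)*z)


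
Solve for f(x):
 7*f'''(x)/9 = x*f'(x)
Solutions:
 f(x) = C1 + Integral(C2*airyai(21^(2/3)*x/7) + C3*airybi(21^(2/3)*x/7), x)


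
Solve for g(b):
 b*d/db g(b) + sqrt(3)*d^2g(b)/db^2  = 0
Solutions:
 g(b) = C1 + C2*erf(sqrt(2)*3^(3/4)*b/6)


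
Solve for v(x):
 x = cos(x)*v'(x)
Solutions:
 v(x) = C1 + Integral(x/cos(x), x)


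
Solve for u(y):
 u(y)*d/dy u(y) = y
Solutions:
 u(y) = -sqrt(C1 + y^2)
 u(y) = sqrt(C1 + y^2)


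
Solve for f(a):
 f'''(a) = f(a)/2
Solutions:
 f(a) = C3*exp(2^(2/3)*a/2) + (C1*sin(2^(2/3)*sqrt(3)*a/4) + C2*cos(2^(2/3)*sqrt(3)*a/4))*exp(-2^(2/3)*a/4)


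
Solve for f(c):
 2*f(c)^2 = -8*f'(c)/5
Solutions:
 f(c) = 4/(C1 + 5*c)


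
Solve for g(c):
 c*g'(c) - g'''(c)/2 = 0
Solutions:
 g(c) = C1 + Integral(C2*airyai(2^(1/3)*c) + C3*airybi(2^(1/3)*c), c)


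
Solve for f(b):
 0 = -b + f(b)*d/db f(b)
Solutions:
 f(b) = -sqrt(C1 + b^2)
 f(b) = sqrt(C1 + b^2)


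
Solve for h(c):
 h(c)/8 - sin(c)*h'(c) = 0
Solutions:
 h(c) = C1*(cos(c) - 1)^(1/16)/(cos(c) + 1)^(1/16)


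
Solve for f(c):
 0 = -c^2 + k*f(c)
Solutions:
 f(c) = c^2/k


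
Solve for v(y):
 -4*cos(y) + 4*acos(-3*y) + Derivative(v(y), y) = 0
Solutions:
 v(y) = C1 - 4*y*acos(-3*y) - 4*sqrt(1 - 9*y^2)/3 + 4*sin(y)


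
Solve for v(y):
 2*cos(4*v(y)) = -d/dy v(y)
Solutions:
 v(y) = -asin((C1 + exp(16*y))/(C1 - exp(16*y)))/4 + pi/4
 v(y) = asin((C1 + exp(16*y))/(C1 - exp(16*y)))/4


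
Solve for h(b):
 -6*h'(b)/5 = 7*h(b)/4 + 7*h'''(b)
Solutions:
 h(b) = C1*exp(-35^(1/3)*b*(-(1225 + sqrt(1518545))^(1/3) + 8*35^(1/3)/(1225 + sqrt(1518545))^(1/3))/140)*sin(sqrt(3)*35^(1/3)*b*(8*35^(1/3)/(1225 + sqrt(1518545))^(1/3) + (1225 + sqrt(1518545))^(1/3))/140) + C2*exp(-35^(1/3)*b*(-(1225 + sqrt(1518545))^(1/3) + 8*35^(1/3)/(1225 + sqrt(1518545))^(1/3))/140)*cos(sqrt(3)*35^(1/3)*b*(8*35^(1/3)/(1225 + sqrt(1518545))^(1/3) + (1225 + sqrt(1518545))^(1/3))/140) + C3*exp(35^(1/3)*b*(-(1225 + sqrt(1518545))^(1/3) + 8*35^(1/3)/(1225 + sqrt(1518545))^(1/3))/70)


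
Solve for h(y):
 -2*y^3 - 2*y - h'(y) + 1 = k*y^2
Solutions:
 h(y) = C1 - k*y^3/3 - y^4/2 - y^2 + y


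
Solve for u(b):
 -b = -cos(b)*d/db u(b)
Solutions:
 u(b) = C1 + Integral(b/cos(b), b)


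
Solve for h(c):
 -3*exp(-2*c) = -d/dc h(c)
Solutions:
 h(c) = C1 - 3*exp(-2*c)/2


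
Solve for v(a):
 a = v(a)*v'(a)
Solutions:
 v(a) = -sqrt(C1 + a^2)
 v(a) = sqrt(C1 + a^2)


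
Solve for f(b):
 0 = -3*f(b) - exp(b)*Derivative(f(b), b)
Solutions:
 f(b) = C1*exp(3*exp(-b))


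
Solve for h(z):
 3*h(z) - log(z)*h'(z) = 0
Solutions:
 h(z) = C1*exp(3*li(z))


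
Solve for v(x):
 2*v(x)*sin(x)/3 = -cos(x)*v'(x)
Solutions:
 v(x) = C1*cos(x)^(2/3)


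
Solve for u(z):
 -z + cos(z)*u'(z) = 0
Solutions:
 u(z) = C1 + Integral(z/cos(z), z)


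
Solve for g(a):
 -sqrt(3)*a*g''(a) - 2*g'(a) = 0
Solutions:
 g(a) = C1 + C2*a^(1 - 2*sqrt(3)/3)


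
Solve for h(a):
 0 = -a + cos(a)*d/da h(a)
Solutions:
 h(a) = C1 + Integral(a/cos(a), a)


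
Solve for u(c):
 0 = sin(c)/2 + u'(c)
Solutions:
 u(c) = C1 + cos(c)/2


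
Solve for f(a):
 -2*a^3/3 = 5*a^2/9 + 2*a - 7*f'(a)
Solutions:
 f(a) = C1 + a^4/42 + 5*a^3/189 + a^2/7


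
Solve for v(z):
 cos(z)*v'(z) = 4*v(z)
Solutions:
 v(z) = C1*(sin(z)^2 + 2*sin(z) + 1)/(sin(z)^2 - 2*sin(z) + 1)


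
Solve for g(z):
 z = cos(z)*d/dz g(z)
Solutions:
 g(z) = C1 + Integral(z/cos(z), z)


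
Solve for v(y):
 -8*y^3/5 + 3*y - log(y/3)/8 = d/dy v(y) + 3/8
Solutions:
 v(y) = C1 - 2*y^4/5 + 3*y^2/2 - y*log(y)/8 - y/4 + y*log(3)/8


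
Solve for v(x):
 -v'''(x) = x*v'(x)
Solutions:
 v(x) = C1 + Integral(C2*airyai(-x) + C3*airybi(-x), x)


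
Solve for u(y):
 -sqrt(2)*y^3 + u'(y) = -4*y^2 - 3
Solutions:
 u(y) = C1 + sqrt(2)*y^4/4 - 4*y^3/3 - 3*y


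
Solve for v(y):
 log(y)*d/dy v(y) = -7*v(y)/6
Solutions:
 v(y) = C1*exp(-7*li(y)/6)


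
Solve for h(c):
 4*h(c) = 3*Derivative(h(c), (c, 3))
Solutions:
 h(c) = C3*exp(6^(2/3)*c/3) + (C1*sin(2^(2/3)*3^(1/6)*c/2) + C2*cos(2^(2/3)*3^(1/6)*c/2))*exp(-6^(2/3)*c/6)


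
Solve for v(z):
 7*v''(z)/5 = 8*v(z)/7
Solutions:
 v(z) = C1*exp(-2*sqrt(10)*z/7) + C2*exp(2*sqrt(10)*z/7)


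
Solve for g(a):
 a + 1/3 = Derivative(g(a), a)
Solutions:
 g(a) = C1 + a^2/2 + a/3


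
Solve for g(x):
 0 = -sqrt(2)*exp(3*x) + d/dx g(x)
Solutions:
 g(x) = C1 + sqrt(2)*exp(3*x)/3


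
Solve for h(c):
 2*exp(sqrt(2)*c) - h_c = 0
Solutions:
 h(c) = C1 + sqrt(2)*exp(sqrt(2)*c)


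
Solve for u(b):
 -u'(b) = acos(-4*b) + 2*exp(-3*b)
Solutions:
 u(b) = C1 - b*acos(-4*b) - sqrt(1 - 16*b^2)/4 + 2*exp(-3*b)/3


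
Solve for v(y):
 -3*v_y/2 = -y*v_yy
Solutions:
 v(y) = C1 + C2*y^(5/2)


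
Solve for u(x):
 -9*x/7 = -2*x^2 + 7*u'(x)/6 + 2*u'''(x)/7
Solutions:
 u(x) = C1 + C2*sin(7*sqrt(3)*x/6) + C3*cos(7*sqrt(3)*x/6) + 4*x^3/7 - 27*x^2/49 - 288*x/343


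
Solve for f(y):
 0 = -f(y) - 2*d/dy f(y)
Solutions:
 f(y) = C1*exp(-y/2)


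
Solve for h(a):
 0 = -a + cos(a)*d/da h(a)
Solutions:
 h(a) = C1 + Integral(a/cos(a), a)


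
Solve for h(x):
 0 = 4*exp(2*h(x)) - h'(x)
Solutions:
 h(x) = log(-sqrt(-1/(C1 + 4*x))) - log(2)/2
 h(x) = log(-1/(C1 + 4*x))/2 - log(2)/2


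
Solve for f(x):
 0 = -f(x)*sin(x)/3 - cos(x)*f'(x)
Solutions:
 f(x) = C1*cos(x)^(1/3)


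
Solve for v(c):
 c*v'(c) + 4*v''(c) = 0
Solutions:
 v(c) = C1 + C2*erf(sqrt(2)*c/4)


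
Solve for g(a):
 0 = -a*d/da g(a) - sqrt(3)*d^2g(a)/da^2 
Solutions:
 g(a) = C1 + C2*erf(sqrt(2)*3^(3/4)*a/6)


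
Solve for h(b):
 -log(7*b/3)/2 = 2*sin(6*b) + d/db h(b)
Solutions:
 h(b) = C1 - b*log(b)/2 - b*log(7) + b/2 + b*log(21)/2 + cos(6*b)/3


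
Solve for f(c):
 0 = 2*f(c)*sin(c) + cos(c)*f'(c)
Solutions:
 f(c) = C1*cos(c)^2


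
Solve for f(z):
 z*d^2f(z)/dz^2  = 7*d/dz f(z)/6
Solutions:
 f(z) = C1 + C2*z^(13/6)


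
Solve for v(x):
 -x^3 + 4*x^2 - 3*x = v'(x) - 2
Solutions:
 v(x) = C1 - x^4/4 + 4*x^3/3 - 3*x^2/2 + 2*x


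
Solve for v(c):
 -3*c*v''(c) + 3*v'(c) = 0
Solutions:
 v(c) = C1 + C2*c^2


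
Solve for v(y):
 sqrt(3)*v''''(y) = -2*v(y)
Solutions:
 v(y) = (C1*sin(2^(3/4)*3^(7/8)*y/6) + C2*cos(2^(3/4)*3^(7/8)*y/6))*exp(-2^(3/4)*3^(7/8)*y/6) + (C3*sin(2^(3/4)*3^(7/8)*y/6) + C4*cos(2^(3/4)*3^(7/8)*y/6))*exp(2^(3/4)*3^(7/8)*y/6)


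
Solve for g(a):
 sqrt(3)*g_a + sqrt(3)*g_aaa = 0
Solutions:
 g(a) = C1 + C2*sin(a) + C3*cos(a)


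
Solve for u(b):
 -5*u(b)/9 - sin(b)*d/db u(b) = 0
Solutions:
 u(b) = C1*(cos(b) + 1)^(5/18)/(cos(b) - 1)^(5/18)


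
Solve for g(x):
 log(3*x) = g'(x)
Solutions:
 g(x) = C1 + x*log(x) - x + x*log(3)


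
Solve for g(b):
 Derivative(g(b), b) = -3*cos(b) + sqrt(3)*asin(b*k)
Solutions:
 g(b) = C1 + sqrt(3)*Piecewise((b*asin(b*k) + sqrt(-b^2*k^2 + 1)/k, Ne(k, 0)), (0, True)) - 3*sin(b)


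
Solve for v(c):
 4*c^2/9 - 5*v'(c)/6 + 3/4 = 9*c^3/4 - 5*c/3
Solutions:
 v(c) = C1 - 27*c^4/40 + 8*c^3/45 + c^2 + 9*c/10


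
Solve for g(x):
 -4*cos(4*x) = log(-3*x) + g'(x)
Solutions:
 g(x) = C1 - x*log(-x) - x*log(3) + x - sin(4*x)


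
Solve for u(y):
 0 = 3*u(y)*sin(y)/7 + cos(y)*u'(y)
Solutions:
 u(y) = C1*cos(y)^(3/7)


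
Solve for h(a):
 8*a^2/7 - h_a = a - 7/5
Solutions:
 h(a) = C1 + 8*a^3/21 - a^2/2 + 7*a/5


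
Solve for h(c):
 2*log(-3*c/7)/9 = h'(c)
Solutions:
 h(c) = C1 + 2*c*log(-c)/9 + 2*c*(-log(7) - 1 + log(3))/9


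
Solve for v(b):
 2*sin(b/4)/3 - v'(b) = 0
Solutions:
 v(b) = C1 - 8*cos(b/4)/3


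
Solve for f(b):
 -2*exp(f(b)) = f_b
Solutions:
 f(b) = log(1/(C1 + 2*b))


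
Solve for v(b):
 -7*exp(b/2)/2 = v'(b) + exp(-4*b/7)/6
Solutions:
 v(b) = C1 - 7*exp(b/2) + 7*exp(-4*b/7)/24


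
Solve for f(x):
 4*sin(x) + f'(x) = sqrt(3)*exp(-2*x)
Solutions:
 f(x) = C1 + 4*cos(x) - sqrt(3)*exp(-2*x)/2


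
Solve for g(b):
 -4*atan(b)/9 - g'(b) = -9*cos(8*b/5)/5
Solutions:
 g(b) = C1 - 4*b*atan(b)/9 + 2*log(b^2 + 1)/9 + 9*sin(8*b/5)/8


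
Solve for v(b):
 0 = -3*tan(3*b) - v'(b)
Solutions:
 v(b) = C1 + log(cos(3*b))


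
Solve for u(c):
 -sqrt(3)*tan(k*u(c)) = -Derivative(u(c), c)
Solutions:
 u(c) = Piecewise((-asin(exp(C1*k + sqrt(3)*c*k))/k + pi/k, Ne(k, 0)), (nan, True))
 u(c) = Piecewise((asin(exp(C1*k + sqrt(3)*c*k))/k, Ne(k, 0)), (nan, True))


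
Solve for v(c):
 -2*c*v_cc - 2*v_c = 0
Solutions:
 v(c) = C1 + C2*log(c)


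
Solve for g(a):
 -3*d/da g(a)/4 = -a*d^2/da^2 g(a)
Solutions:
 g(a) = C1 + C2*a^(7/4)


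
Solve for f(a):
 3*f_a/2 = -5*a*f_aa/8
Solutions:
 f(a) = C1 + C2/a^(7/5)


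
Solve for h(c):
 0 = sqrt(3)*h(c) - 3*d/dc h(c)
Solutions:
 h(c) = C1*exp(sqrt(3)*c/3)


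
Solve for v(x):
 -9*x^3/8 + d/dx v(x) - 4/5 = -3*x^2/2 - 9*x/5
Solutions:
 v(x) = C1 + 9*x^4/32 - x^3/2 - 9*x^2/10 + 4*x/5


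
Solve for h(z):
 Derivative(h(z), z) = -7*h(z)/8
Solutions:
 h(z) = C1*exp(-7*z/8)


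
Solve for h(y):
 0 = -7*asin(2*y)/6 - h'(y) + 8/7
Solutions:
 h(y) = C1 - 7*y*asin(2*y)/6 + 8*y/7 - 7*sqrt(1 - 4*y^2)/12


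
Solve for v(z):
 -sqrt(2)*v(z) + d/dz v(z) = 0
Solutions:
 v(z) = C1*exp(sqrt(2)*z)


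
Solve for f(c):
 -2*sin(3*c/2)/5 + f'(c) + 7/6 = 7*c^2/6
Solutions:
 f(c) = C1 + 7*c^3/18 - 7*c/6 - 4*cos(3*c/2)/15


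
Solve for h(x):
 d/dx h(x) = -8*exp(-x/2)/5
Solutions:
 h(x) = C1 + 16*exp(-x/2)/5


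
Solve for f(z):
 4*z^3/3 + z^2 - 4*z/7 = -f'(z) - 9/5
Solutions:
 f(z) = C1 - z^4/3 - z^3/3 + 2*z^2/7 - 9*z/5


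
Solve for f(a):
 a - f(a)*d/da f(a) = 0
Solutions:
 f(a) = -sqrt(C1 + a^2)
 f(a) = sqrt(C1 + a^2)


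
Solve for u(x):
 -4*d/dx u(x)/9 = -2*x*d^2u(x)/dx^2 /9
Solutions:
 u(x) = C1 + C2*x^3


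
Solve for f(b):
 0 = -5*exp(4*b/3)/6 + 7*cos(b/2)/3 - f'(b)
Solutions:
 f(b) = C1 - 5*exp(4*b/3)/8 + 14*sin(b/2)/3


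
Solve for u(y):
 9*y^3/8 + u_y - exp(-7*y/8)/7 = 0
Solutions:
 u(y) = C1 - 9*y^4/32 - 8*exp(-7*y/8)/49


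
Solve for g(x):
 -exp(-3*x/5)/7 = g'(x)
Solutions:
 g(x) = C1 + 5*exp(-3*x/5)/21


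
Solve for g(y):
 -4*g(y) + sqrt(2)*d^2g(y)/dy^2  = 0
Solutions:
 g(y) = C1*exp(-2^(3/4)*y) + C2*exp(2^(3/4)*y)


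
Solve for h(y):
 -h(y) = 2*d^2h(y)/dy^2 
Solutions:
 h(y) = C1*sin(sqrt(2)*y/2) + C2*cos(sqrt(2)*y/2)


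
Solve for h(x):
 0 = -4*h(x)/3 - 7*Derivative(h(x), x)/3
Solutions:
 h(x) = C1*exp(-4*x/7)


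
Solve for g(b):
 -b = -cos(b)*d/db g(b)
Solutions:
 g(b) = C1 + Integral(b/cos(b), b)


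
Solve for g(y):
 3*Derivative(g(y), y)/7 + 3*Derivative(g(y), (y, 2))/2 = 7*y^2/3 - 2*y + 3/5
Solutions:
 g(y) = C1 + C2*exp(-2*y/7) + 49*y^3/27 - 385*y^2/18 + 13601*y/90


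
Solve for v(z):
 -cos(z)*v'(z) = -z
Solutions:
 v(z) = C1 + Integral(z/cos(z), z)


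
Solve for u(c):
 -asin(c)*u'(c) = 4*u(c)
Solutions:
 u(c) = C1*exp(-4*Integral(1/asin(c), c))


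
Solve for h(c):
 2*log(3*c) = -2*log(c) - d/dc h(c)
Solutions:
 h(c) = C1 - 4*c*log(c) - c*log(9) + 4*c


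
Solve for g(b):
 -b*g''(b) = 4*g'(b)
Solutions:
 g(b) = C1 + C2/b^3


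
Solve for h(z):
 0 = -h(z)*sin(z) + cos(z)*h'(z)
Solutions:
 h(z) = C1/cos(z)


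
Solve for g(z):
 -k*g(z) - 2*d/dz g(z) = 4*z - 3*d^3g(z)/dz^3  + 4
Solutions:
 g(z) = C1*exp(-2^(1/3)*z*(2^(1/3)*(-9*k + sqrt(81*k^2 - 32))^(1/3) + 4/(-9*k + sqrt(81*k^2 - 32))^(1/3))/6) + C2*exp(2^(1/3)*z*(2^(1/3)*(-9*k + sqrt(81*k^2 - 32))^(1/3) - 2^(1/3)*sqrt(3)*I*(-9*k + sqrt(81*k^2 - 32))^(1/3) - 16/((-1 + sqrt(3)*I)*(-9*k + sqrt(81*k^2 - 32))^(1/3)))/12) + C3*exp(2^(1/3)*z*(2^(1/3)*(-9*k + sqrt(81*k^2 - 32))^(1/3) + 2^(1/3)*sqrt(3)*I*(-9*k + sqrt(81*k^2 - 32))^(1/3) + 16/((1 + sqrt(3)*I)*(-9*k + sqrt(81*k^2 - 32))^(1/3)))/12) - 4*z/k - 4/k + 8/k^2


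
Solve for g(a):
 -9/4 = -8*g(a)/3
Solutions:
 g(a) = 27/32


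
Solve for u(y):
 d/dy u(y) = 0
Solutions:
 u(y) = C1


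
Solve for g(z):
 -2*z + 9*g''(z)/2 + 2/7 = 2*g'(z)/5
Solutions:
 g(z) = C1 + C2*exp(4*z/45) - 5*z^2/2 - 1555*z/28


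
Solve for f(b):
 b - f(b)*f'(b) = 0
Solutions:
 f(b) = -sqrt(C1 + b^2)
 f(b) = sqrt(C1 + b^2)


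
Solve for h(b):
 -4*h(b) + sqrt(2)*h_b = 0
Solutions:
 h(b) = C1*exp(2*sqrt(2)*b)


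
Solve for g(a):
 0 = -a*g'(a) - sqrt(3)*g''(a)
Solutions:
 g(a) = C1 + C2*erf(sqrt(2)*3^(3/4)*a/6)


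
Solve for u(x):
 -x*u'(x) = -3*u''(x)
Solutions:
 u(x) = C1 + C2*erfi(sqrt(6)*x/6)


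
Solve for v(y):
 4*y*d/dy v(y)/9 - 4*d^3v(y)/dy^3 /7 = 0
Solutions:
 v(y) = C1 + Integral(C2*airyai(21^(1/3)*y/3) + C3*airybi(21^(1/3)*y/3), y)


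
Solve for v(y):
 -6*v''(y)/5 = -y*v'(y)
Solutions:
 v(y) = C1 + C2*erfi(sqrt(15)*y/6)


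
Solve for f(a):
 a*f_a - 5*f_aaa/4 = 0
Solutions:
 f(a) = C1 + Integral(C2*airyai(10^(2/3)*a/5) + C3*airybi(10^(2/3)*a/5), a)


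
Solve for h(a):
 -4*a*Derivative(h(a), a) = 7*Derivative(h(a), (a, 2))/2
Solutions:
 h(a) = C1 + C2*erf(2*sqrt(7)*a/7)


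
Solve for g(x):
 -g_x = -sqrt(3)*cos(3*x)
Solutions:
 g(x) = C1 + sqrt(3)*sin(3*x)/3


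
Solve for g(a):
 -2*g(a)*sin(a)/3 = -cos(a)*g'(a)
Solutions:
 g(a) = C1/cos(a)^(2/3)


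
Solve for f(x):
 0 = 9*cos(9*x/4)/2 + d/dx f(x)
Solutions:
 f(x) = C1 - 2*sin(9*x/4)


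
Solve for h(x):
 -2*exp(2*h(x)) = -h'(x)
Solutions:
 h(x) = log(-sqrt(-1/(C1 + 2*x))) - log(2)/2
 h(x) = log(-1/(C1 + 2*x))/2 - log(2)/2


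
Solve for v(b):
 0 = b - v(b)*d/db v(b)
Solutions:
 v(b) = -sqrt(C1 + b^2)
 v(b) = sqrt(C1 + b^2)


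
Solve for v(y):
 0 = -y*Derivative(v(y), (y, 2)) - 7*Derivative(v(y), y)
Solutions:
 v(y) = C1 + C2/y^6


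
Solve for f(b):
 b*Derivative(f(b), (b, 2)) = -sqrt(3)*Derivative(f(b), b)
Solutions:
 f(b) = C1 + C2*b^(1 - sqrt(3))


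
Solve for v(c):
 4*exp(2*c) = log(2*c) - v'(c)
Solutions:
 v(c) = C1 + c*log(c) + c*(-1 + log(2)) - 2*exp(2*c)


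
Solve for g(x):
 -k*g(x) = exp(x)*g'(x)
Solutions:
 g(x) = C1*exp(k*exp(-x))


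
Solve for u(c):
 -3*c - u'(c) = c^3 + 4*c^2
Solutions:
 u(c) = C1 - c^4/4 - 4*c^3/3 - 3*c^2/2


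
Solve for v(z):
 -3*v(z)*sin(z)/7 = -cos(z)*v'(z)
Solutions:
 v(z) = C1/cos(z)^(3/7)


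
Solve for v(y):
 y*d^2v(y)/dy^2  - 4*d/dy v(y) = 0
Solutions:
 v(y) = C1 + C2*y^5


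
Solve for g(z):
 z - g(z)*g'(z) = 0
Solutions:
 g(z) = -sqrt(C1 + z^2)
 g(z) = sqrt(C1 + z^2)


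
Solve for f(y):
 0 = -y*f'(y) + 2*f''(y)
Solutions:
 f(y) = C1 + C2*erfi(y/2)


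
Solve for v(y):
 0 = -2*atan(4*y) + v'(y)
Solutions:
 v(y) = C1 + 2*y*atan(4*y) - log(16*y^2 + 1)/4


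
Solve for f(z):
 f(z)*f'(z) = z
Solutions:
 f(z) = -sqrt(C1 + z^2)
 f(z) = sqrt(C1 + z^2)


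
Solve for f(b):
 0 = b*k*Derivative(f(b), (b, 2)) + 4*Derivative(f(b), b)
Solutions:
 f(b) = C1 + b^(((re(k) - 4)*re(k) + im(k)^2)/(re(k)^2 + im(k)^2))*(C2*sin(4*log(b)*Abs(im(k))/(re(k)^2 + im(k)^2)) + C3*cos(4*log(b)*im(k)/(re(k)^2 + im(k)^2)))


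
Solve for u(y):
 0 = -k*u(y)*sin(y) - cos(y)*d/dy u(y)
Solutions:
 u(y) = C1*exp(k*log(cos(y)))


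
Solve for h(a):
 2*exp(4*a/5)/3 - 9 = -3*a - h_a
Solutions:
 h(a) = C1 - 3*a^2/2 + 9*a - 5*exp(4*a/5)/6


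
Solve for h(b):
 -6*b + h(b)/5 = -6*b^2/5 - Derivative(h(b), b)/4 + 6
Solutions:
 h(b) = C1*exp(-4*b/5) - 6*b^2 + 45*b - 105/4


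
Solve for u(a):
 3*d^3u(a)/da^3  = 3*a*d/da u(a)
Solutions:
 u(a) = C1 + Integral(C2*airyai(a) + C3*airybi(a), a)


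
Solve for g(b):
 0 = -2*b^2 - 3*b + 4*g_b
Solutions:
 g(b) = C1 + b^3/6 + 3*b^2/8


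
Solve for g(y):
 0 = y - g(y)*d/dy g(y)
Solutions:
 g(y) = -sqrt(C1 + y^2)
 g(y) = sqrt(C1 + y^2)


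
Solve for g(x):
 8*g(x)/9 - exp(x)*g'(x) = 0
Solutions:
 g(x) = C1*exp(-8*exp(-x)/9)


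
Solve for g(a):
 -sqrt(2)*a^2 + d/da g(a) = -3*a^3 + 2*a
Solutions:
 g(a) = C1 - 3*a^4/4 + sqrt(2)*a^3/3 + a^2


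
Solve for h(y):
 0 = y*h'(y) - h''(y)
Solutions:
 h(y) = C1 + C2*erfi(sqrt(2)*y/2)


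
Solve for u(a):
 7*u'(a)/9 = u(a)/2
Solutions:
 u(a) = C1*exp(9*a/14)


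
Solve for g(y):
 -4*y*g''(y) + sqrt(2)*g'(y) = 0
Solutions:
 g(y) = C1 + C2*y^(sqrt(2)/4 + 1)


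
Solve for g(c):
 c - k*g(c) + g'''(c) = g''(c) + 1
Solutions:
 g(c) = C1*exp(c*(-(-27*k/2 + sqrt((27*k + 2)^2 - 4)/2 - 1)^(1/3) + 1 - 1/(-27*k/2 + sqrt((27*k + 2)^2 - 4)/2 - 1)^(1/3))/3) + C2*exp(c*((-27*k/2 + sqrt((27*k + 2)^2 - 4)/2 - 1)^(1/3) - sqrt(3)*I*(-27*k/2 + sqrt((27*k + 2)^2 - 4)/2 - 1)^(1/3) + 2 - 4/((-1 + sqrt(3)*I)*(-27*k/2 + sqrt((27*k + 2)^2 - 4)/2 - 1)^(1/3)))/6) + C3*exp(c*((-27*k/2 + sqrt((27*k + 2)^2 - 4)/2 - 1)^(1/3) + sqrt(3)*I*(-27*k/2 + sqrt((27*k + 2)^2 - 4)/2 - 1)^(1/3) + 2 + 4/((1 + sqrt(3)*I)*(-27*k/2 + sqrt((27*k + 2)^2 - 4)/2 - 1)^(1/3)))/6) + c/k - 1/k


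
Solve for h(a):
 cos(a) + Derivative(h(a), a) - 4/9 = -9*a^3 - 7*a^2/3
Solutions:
 h(a) = C1 - 9*a^4/4 - 7*a^3/9 + 4*a/9 - sin(a)


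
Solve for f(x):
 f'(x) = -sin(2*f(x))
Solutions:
 f(x) = pi - acos((-C1 - exp(4*x))/(C1 - exp(4*x)))/2
 f(x) = acos((-C1 - exp(4*x))/(C1 - exp(4*x)))/2


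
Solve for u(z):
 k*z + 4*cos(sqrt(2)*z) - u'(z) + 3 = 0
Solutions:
 u(z) = C1 + k*z^2/2 + 3*z + 2*sqrt(2)*sin(sqrt(2)*z)


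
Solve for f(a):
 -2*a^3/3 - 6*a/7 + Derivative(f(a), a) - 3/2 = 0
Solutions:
 f(a) = C1 + a^4/6 + 3*a^2/7 + 3*a/2


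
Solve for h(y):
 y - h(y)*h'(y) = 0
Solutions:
 h(y) = -sqrt(C1 + y^2)
 h(y) = sqrt(C1 + y^2)


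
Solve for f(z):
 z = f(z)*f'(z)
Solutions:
 f(z) = -sqrt(C1 + z^2)
 f(z) = sqrt(C1 + z^2)


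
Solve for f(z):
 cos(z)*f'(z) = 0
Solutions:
 f(z) = C1


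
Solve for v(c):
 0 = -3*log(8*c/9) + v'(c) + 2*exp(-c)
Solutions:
 v(c) = C1 + 3*c*log(c) + 3*c*(-2*log(3) - 1 + 3*log(2)) + 2*exp(-c)


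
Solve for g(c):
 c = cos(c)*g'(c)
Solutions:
 g(c) = C1 + Integral(c/cos(c), c)


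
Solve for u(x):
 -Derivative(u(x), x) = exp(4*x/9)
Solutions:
 u(x) = C1 - 9*exp(4*x/9)/4


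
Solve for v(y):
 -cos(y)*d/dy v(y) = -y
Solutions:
 v(y) = C1 + Integral(y/cos(y), y)


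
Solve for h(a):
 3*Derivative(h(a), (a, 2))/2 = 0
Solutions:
 h(a) = C1 + C2*a


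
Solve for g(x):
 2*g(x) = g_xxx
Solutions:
 g(x) = C3*exp(2^(1/3)*x) + (C1*sin(2^(1/3)*sqrt(3)*x/2) + C2*cos(2^(1/3)*sqrt(3)*x/2))*exp(-2^(1/3)*x/2)


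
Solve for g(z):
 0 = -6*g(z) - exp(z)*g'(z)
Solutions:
 g(z) = C1*exp(6*exp(-z))


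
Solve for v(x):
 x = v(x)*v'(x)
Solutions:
 v(x) = -sqrt(C1 + x^2)
 v(x) = sqrt(C1 + x^2)


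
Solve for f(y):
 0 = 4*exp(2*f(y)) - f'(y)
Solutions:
 f(y) = log(-sqrt(-1/(C1 + 4*y))) - log(2)/2
 f(y) = log(-1/(C1 + 4*y))/2 - log(2)/2


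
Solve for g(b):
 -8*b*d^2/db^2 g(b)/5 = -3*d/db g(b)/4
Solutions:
 g(b) = C1 + C2*b^(47/32)


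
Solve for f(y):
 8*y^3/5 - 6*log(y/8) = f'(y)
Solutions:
 f(y) = C1 + 2*y^4/5 - 6*y*log(y) + 6*y + y*log(262144)


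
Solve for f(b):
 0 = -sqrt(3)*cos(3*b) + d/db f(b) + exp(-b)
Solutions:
 f(b) = C1 + sqrt(3)*sin(3*b)/3 + exp(-b)


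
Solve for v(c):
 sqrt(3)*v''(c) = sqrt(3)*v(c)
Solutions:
 v(c) = C1*exp(-c) + C2*exp(c)


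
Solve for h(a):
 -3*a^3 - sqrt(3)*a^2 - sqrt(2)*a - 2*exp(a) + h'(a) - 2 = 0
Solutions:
 h(a) = C1 + 3*a^4/4 + sqrt(3)*a^3/3 + sqrt(2)*a^2/2 + 2*a + 2*exp(a)


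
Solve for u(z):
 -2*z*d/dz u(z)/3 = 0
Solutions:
 u(z) = C1


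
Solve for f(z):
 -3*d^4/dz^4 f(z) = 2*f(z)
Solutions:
 f(z) = (C1*sin(6^(3/4)*z/6) + C2*cos(6^(3/4)*z/6))*exp(-6^(3/4)*z/6) + (C3*sin(6^(3/4)*z/6) + C4*cos(6^(3/4)*z/6))*exp(6^(3/4)*z/6)


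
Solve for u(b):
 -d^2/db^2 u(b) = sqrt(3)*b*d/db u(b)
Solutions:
 u(b) = C1 + C2*erf(sqrt(2)*3^(1/4)*b/2)


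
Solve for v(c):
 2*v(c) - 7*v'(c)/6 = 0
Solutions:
 v(c) = C1*exp(12*c/7)


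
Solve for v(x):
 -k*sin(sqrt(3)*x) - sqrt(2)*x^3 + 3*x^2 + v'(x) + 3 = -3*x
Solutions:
 v(x) = C1 - sqrt(3)*k*cos(sqrt(3)*x)/3 + sqrt(2)*x^4/4 - x^3 - 3*x^2/2 - 3*x


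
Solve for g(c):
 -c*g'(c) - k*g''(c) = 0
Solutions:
 g(c) = C1 + C2*sqrt(k)*erf(sqrt(2)*c*sqrt(1/k)/2)


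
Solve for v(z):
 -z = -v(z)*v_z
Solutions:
 v(z) = -sqrt(C1 + z^2)
 v(z) = sqrt(C1 + z^2)


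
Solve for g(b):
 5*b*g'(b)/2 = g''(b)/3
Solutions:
 g(b) = C1 + C2*erfi(sqrt(15)*b/2)


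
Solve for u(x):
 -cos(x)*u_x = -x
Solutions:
 u(x) = C1 + Integral(x/cos(x), x)


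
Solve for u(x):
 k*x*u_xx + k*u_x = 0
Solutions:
 u(x) = C1 + C2*log(x)


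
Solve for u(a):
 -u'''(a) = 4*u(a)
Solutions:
 u(a) = C3*exp(-2^(2/3)*a) + (C1*sin(2^(2/3)*sqrt(3)*a/2) + C2*cos(2^(2/3)*sqrt(3)*a/2))*exp(2^(2/3)*a/2)


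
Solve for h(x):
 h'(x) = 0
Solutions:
 h(x) = C1


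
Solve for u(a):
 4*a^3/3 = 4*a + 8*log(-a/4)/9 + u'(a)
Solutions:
 u(a) = C1 + a^4/3 - 2*a^2 - 8*a*log(-a)/9 + 8*a*(1 + 2*log(2))/9


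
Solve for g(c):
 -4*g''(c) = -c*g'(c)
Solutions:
 g(c) = C1 + C2*erfi(sqrt(2)*c/4)


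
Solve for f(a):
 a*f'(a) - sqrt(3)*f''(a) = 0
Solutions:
 f(a) = C1 + C2*erfi(sqrt(2)*3^(3/4)*a/6)


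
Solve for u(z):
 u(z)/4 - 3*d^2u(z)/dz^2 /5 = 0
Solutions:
 u(z) = C1*exp(-sqrt(15)*z/6) + C2*exp(sqrt(15)*z/6)


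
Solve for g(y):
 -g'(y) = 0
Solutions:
 g(y) = C1


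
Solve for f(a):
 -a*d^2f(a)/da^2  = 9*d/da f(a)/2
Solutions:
 f(a) = C1 + C2/a^(7/2)


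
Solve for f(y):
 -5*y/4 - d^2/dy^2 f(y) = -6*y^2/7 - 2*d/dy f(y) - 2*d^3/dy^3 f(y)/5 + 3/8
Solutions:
 f(y) = C1 - y^3/7 + 11*y^2/112 + 16*y/35 + (C2*sin(sqrt(55)*y/4) + C3*cos(sqrt(55)*y/4))*exp(5*y/4)


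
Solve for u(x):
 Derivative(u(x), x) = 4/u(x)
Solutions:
 u(x) = -sqrt(C1 + 8*x)
 u(x) = sqrt(C1 + 8*x)


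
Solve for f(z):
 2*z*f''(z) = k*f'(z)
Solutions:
 f(z) = C1 + z^(re(k)/2 + 1)*(C2*sin(log(z)*Abs(im(k))/2) + C3*cos(log(z)*im(k)/2))


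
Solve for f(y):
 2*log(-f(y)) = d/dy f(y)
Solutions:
 -li(-f(y)) = C1 + 2*y


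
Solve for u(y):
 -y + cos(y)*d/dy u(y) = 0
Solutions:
 u(y) = C1 + Integral(y/cos(y), y)


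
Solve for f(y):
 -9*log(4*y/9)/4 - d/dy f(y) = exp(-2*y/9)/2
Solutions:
 f(y) = C1 - 9*y*log(y)/4 + 9*y*(-2*log(2) + 1 + 2*log(3))/4 + 9*exp(-2*y/9)/4


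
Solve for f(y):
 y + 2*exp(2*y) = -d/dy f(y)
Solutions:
 f(y) = C1 - y^2/2 - exp(2*y)


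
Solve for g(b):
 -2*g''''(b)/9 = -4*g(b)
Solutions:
 g(b) = C1*exp(-2^(1/4)*sqrt(3)*b) + C2*exp(2^(1/4)*sqrt(3)*b) + C3*sin(2^(1/4)*sqrt(3)*b) + C4*cos(2^(1/4)*sqrt(3)*b)


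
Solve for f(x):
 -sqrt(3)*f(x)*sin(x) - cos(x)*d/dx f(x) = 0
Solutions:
 f(x) = C1*cos(x)^(sqrt(3))


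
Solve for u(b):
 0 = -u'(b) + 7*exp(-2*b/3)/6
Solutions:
 u(b) = C1 - 7*exp(-2*b/3)/4


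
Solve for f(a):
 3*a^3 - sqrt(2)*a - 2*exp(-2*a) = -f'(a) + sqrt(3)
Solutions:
 f(a) = C1 - 3*a^4/4 + sqrt(2)*a^2/2 + sqrt(3)*a - exp(-2*a)


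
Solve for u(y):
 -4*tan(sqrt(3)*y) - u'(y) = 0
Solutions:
 u(y) = C1 + 4*sqrt(3)*log(cos(sqrt(3)*y))/3


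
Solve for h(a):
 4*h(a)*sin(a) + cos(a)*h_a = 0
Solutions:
 h(a) = C1*cos(a)^4


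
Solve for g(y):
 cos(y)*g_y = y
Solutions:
 g(y) = C1 + Integral(y/cos(y), y)


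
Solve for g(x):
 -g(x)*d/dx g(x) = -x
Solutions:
 g(x) = -sqrt(C1 + x^2)
 g(x) = sqrt(C1 + x^2)


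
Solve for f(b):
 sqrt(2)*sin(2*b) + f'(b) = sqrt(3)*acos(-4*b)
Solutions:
 f(b) = C1 + sqrt(3)*(b*acos(-4*b) + sqrt(1 - 16*b^2)/4) + sqrt(2)*cos(2*b)/2


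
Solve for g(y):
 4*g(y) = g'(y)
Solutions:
 g(y) = C1*exp(4*y)


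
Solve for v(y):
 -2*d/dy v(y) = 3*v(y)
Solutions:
 v(y) = C1*exp(-3*y/2)


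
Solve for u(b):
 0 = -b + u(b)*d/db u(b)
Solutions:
 u(b) = -sqrt(C1 + b^2)
 u(b) = sqrt(C1 + b^2)


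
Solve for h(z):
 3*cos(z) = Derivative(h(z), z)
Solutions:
 h(z) = C1 + 3*sin(z)


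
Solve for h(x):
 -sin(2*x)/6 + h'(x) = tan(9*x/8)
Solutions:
 h(x) = C1 - 8*log(cos(9*x/8))/9 - cos(2*x)/12


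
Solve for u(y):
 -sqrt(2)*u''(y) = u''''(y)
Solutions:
 u(y) = C1 + C2*y + C3*sin(2^(1/4)*y) + C4*cos(2^(1/4)*y)


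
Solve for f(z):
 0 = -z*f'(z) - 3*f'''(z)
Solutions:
 f(z) = C1 + Integral(C2*airyai(-3^(2/3)*z/3) + C3*airybi(-3^(2/3)*z/3), z)


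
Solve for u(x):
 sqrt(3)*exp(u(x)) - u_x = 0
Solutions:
 u(x) = log(-1/(C1 + sqrt(3)*x))


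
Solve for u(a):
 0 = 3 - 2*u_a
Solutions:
 u(a) = C1 + 3*a/2


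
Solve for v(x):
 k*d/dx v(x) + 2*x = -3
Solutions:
 v(x) = C1 - x^2/k - 3*x/k


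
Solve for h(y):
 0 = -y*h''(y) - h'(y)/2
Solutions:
 h(y) = C1 + C2*sqrt(y)


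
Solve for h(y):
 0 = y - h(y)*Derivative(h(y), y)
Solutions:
 h(y) = -sqrt(C1 + y^2)
 h(y) = sqrt(C1 + y^2)


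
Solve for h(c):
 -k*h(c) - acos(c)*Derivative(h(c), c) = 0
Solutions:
 h(c) = C1*exp(-k*Integral(1/acos(c), c))


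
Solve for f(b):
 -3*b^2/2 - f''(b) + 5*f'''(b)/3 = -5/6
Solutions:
 f(b) = C1 + C2*b + C3*exp(3*b/5) - b^4/8 - 5*b^3/6 - 15*b^2/4


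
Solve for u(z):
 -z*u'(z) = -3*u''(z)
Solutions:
 u(z) = C1 + C2*erfi(sqrt(6)*z/6)


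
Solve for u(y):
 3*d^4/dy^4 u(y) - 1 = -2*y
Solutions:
 u(y) = C1 + C2*y + C3*y^2 + C4*y^3 - y^5/180 + y^4/72


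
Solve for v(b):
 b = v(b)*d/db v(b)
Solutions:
 v(b) = -sqrt(C1 + b^2)
 v(b) = sqrt(C1 + b^2)


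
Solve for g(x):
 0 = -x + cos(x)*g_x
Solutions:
 g(x) = C1 + Integral(x/cos(x), x)


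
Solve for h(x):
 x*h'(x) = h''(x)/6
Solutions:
 h(x) = C1 + C2*erfi(sqrt(3)*x)


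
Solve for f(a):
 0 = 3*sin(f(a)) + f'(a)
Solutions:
 f(a) = -acos((-C1 - exp(6*a))/(C1 - exp(6*a))) + 2*pi
 f(a) = acos((-C1 - exp(6*a))/(C1 - exp(6*a)))


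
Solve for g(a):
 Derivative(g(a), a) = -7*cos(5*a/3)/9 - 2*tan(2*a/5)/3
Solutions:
 g(a) = C1 + 5*log(cos(2*a/5))/3 - 7*sin(5*a/3)/15


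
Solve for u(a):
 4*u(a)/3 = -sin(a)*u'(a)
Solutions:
 u(a) = C1*(cos(a) + 1)^(2/3)/(cos(a) - 1)^(2/3)


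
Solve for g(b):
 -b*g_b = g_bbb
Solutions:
 g(b) = C1 + Integral(C2*airyai(-b) + C3*airybi(-b), b)


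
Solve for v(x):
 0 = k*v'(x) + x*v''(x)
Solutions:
 v(x) = C1 + x^(1 - re(k))*(C2*sin(log(x)*Abs(im(k))) + C3*cos(log(x)*im(k)))


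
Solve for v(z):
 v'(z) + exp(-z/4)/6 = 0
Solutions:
 v(z) = C1 + 2*exp(-z/4)/3


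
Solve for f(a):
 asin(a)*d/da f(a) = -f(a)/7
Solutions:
 f(a) = C1*exp(-Integral(1/asin(a), a)/7)


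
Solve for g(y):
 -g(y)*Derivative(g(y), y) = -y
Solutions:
 g(y) = -sqrt(C1 + y^2)
 g(y) = sqrt(C1 + y^2)


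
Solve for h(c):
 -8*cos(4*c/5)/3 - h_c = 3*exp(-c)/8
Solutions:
 h(c) = C1 - 10*sin(4*c/5)/3 + 3*exp(-c)/8


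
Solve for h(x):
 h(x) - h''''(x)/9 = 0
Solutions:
 h(x) = C1*exp(-sqrt(3)*x) + C2*exp(sqrt(3)*x) + C3*sin(sqrt(3)*x) + C4*cos(sqrt(3)*x)


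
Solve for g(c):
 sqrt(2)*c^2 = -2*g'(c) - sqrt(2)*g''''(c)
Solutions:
 g(c) = C1 + C4*exp(-2^(1/6)*c) - sqrt(2)*c^3/6 + (C2*sin(2^(1/6)*sqrt(3)*c/2) + C3*cos(2^(1/6)*sqrt(3)*c/2))*exp(2^(1/6)*c/2)


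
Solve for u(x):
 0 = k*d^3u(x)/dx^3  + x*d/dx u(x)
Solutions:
 u(x) = C1 + Integral(C2*airyai(x*(-1/k)^(1/3)) + C3*airybi(x*(-1/k)^(1/3)), x)


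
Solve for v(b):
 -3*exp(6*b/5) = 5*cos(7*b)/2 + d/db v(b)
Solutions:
 v(b) = C1 - 5*exp(6*b/5)/2 - 5*sin(7*b)/14


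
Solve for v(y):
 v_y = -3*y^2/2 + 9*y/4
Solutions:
 v(y) = C1 - y^3/2 + 9*y^2/8


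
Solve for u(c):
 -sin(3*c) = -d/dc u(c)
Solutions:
 u(c) = C1 - cos(3*c)/3


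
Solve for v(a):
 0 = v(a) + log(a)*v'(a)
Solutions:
 v(a) = C1*exp(-li(a))


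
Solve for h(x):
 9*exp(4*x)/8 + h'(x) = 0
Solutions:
 h(x) = C1 - 9*exp(4*x)/32


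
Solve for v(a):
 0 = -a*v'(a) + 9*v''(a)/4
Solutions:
 v(a) = C1 + C2*erfi(sqrt(2)*a/3)


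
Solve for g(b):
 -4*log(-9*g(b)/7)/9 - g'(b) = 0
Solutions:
 9*Integral(1/(log(-_y) - log(7) + 2*log(3)), (_y, g(b)))/4 = C1 - b


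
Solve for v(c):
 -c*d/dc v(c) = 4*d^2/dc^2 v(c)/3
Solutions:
 v(c) = C1 + C2*erf(sqrt(6)*c/4)


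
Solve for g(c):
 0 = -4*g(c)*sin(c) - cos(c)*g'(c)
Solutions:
 g(c) = C1*cos(c)^4


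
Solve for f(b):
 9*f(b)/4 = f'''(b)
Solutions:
 f(b) = C3*exp(2^(1/3)*3^(2/3)*b/2) + (C1*sin(3*2^(1/3)*3^(1/6)*b/4) + C2*cos(3*2^(1/3)*3^(1/6)*b/4))*exp(-2^(1/3)*3^(2/3)*b/4)


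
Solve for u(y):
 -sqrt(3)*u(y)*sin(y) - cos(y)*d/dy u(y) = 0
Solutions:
 u(y) = C1*cos(y)^(sqrt(3))


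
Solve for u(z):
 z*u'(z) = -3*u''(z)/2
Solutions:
 u(z) = C1 + C2*erf(sqrt(3)*z/3)


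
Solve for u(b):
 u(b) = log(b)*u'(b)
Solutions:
 u(b) = C1*exp(li(b))


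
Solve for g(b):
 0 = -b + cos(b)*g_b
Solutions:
 g(b) = C1 + Integral(b/cos(b), b)


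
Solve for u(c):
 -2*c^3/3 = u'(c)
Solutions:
 u(c) = C1 - c^4/6


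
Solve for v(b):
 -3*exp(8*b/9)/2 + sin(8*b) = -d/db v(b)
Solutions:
 v(b) = C1 + 27*exp(8*b/9)/16 + cos(8*b)/8


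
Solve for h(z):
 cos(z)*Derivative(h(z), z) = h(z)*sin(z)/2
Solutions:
 h(z) = C1/sqrt(cos(z))


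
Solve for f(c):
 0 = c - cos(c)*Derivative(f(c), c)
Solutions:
 f(c) = C1 + Integral(c/cos(c), c)


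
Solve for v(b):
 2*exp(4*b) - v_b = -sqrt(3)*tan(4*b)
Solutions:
 v(b) = C1 + exp(4*b)/2 - sqrt(3)*log(cos(4*b))/4


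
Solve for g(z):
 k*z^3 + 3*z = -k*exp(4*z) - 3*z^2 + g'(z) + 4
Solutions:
 g(z) = C1 + k*z^4/4 + k*exp(4*z)/4 + z^3 + 3*z^2/2 - 4*z


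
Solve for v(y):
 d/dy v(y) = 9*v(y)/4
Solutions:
 v(y) = C1*exp(9*y/4)


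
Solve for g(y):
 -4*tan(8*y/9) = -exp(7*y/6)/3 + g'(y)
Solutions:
 g(y) = C1 + 2*exp(7*y/6)/7 + 9*log(cos(8*y/9))/2


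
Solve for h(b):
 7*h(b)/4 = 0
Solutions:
 h(b) = 0


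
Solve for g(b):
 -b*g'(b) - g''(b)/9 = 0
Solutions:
 g(b) = C1 + C2*erf(3*sqrt(2)*b/2)


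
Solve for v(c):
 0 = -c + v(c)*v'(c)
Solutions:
 v(c) = -sqrt(C1 + c^2)
 v(c) = sqrt(C1 + c^2)


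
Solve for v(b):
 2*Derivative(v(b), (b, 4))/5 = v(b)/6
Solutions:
 v(b) = C1*exp(-sqrt(2)*3^(3/4)*5^(1/4)*b/6) + C2*exp(sqrt(2)*3^(3/4)*5^(1/4)*b/6) + C3*sin(sqrt(2)*3^(3/4)*5^(1/4)*b/6) + C4*cos(sqrt(2)*3^(3/4)*5^(1/4)*b/6)


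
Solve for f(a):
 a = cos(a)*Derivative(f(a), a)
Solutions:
 f(a) = C1 + Integral(a/cos(a), a)


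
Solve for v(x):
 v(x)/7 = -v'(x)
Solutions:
 v(x) = C1*exp(-x/7)


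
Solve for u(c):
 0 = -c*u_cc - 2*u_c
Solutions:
 u(c) = C1 + C2/c


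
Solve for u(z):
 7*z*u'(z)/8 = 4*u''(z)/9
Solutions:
 u(z) = C1 + C2*erfi(3*sqrt(7)*z/8)


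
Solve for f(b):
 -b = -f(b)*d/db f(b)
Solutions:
 f(b) = -sqrt(C1 + b^2)
 f(b) = sqrt(C1 + b^2)


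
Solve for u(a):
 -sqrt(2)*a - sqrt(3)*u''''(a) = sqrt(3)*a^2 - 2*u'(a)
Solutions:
 u(a) = C1 + C4*exp(2^(1/3)*3^(5/6)*a/3) + sqrt(3)*a^3/6 + sqrt(2)*a^2/4 + (C2*sin(6^(1/3)*a/2) + C3*cos(6^(1/3)*a/2))*exp(-2^(1/3)*3^(5/6)*a/6)


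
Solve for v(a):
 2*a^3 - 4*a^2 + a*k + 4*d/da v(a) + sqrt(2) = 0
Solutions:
 v(a) = C1 - a^4/8 + a^3/3 - a^2*k/8 - sqrt(2)*a/4


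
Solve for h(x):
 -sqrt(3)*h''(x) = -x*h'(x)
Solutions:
 h(x) = C1 + C2*erfi(sqrt(2)*3^(3/4)*x/6)


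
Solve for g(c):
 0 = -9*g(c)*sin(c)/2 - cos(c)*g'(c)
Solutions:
 g(c) = C1*cos(c)^(9/2)


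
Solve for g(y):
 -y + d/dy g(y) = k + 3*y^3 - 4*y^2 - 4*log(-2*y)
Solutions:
 g(y) = C1 + 3*y^4/4 - 4*y^3/3 + y^2/2 + y*(k - 4*log(2) + 4) - 4*y*log(-y)


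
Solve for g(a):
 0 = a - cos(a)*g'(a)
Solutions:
 g(a) = C1 + Integral(a/cos(a), a)


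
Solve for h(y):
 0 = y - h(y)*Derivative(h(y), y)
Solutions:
 h(y) = -sqrt(C1 + y^2)
 h(y) = sqrt(C1 + y^2)


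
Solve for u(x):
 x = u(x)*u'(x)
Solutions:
 u(x) = -sqrt(C1 + x^2)
 u(x) = sqrt(C1 + x^2)


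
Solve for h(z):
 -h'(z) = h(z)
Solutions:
 h(z) = C1*exp(-z)


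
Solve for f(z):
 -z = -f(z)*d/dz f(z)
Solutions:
 f(z) = -sqrt(C1 + z^2)
 f(z) = sqrt(C1 + z^2)


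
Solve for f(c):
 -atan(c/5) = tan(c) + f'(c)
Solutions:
 f(c) = C1 - c*atan(c/5) + 5*log(c^2 + 25)/2 + log(cos(c))


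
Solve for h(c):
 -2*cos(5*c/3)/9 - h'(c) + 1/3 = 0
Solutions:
 h(c) = C1 + c/3 - 2*sin(5*c/3)/15


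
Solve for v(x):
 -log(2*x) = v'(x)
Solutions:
 v(x) = C1 - x*log(x) - x*log(2) + x


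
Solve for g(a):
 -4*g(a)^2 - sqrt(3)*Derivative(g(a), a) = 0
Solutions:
 g(a) = 3/(C1 + 4*sqrt(3)*a)


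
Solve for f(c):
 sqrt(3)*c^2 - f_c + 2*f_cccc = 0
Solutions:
 f(c) = C1 + C4*exp(2^(2/3)*c/2) + sqrt(3)*c^3/3 + (C2*sin(2^(2/3)*sqrt(3)*c/4) + C3*cos(2^(2/3)*sqrt(3)*c/4))*exp(-2^(2/3)*c/4)


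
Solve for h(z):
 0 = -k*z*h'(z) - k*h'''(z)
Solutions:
 h(z) = C1 + Integral(C2*airyai(-z) + C3*airybi(-z), z)


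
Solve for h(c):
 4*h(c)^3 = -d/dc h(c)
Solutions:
 h(c) = -sqrt(2)*sqrt(-1/(C1 - 4*c))/2
 h(c) = sqrt(2)*sqrt(-1/(C1 - 4*c))/2


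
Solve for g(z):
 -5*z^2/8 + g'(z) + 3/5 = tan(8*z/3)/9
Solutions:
 g(z) = C1 + 5*z^3/24 - 3*z/5 - log(cos(8*z/3))/24


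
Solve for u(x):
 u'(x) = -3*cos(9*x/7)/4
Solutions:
 u(x) = C1 - 7*sin(9*x/7)/12


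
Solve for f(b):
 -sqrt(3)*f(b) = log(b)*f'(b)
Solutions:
 f(b) = C1*exp(-sqrt(3)*li(b))


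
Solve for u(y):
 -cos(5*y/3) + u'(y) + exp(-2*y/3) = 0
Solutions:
 u(y) = C1 + 3*sin(5*y/3)/5 + 3*exp(-2*y/3)/2


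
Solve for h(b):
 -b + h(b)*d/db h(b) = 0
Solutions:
 h(b) = -sqrt(C1 + b^2)
 h(b) = sqrt(C1 + b^2)


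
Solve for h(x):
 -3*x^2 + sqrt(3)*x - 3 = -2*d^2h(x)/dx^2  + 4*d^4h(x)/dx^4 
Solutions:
 h(x) = C1 + C2*x + C3*exp(-sqrt(2)*x/2) + C4*exp(sqrt(2)*x/2) + x^4/8 - sqrt(3)*x^3/12 + 15*x^2/4


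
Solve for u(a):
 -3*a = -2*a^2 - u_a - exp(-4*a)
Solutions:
 u(a) = C1 - 2*a^3/3 + 3*a^2/2 + exp(-4*a)/4


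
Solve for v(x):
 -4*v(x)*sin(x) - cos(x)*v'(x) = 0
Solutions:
 v(x) = C1*cos(x)^4


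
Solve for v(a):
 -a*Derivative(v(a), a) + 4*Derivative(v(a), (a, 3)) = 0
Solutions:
 v(a) = C1 + Integral(C2*airyai(2^(1/3)*a/2) + C3*airybi(2^(1/3)*a/2), a)


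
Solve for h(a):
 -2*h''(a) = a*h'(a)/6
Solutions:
 h(a) = C1 + C2*erf(sqrt(6)*a/12)


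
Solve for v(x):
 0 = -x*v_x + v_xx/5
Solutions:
 v(x) = C1 + C2*erfi(sqrt(10)*x/2)


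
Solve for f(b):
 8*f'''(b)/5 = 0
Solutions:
 f(b) = C1 + C2*b + C3*b^2


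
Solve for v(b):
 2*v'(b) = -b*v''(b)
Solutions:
 v(b) = C1 + C2/b


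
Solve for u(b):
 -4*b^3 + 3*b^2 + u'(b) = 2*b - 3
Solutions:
 u(b) = C1 + b^4 - b^3 + b^2 - 3*b


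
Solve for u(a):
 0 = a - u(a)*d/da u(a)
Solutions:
 u(a) = -sqrt(C1 + a^2)
 u(a) = sqrt(C1 + a^2)


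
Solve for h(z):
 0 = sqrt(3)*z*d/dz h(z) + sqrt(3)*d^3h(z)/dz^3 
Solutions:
 h(z) = C1 + Integral(C2*airyai(-z) + C3*airybi(-z), z)
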